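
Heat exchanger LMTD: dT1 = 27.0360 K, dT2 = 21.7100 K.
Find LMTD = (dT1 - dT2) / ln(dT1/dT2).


dT1/dT2 = 1.2453
ln(dT1/dT2) = 0.2194
LMTD = 5.3260 / 0.2194 = 24.2757 K

24.2757 K


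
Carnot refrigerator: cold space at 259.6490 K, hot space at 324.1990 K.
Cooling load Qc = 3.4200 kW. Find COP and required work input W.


COP = 259.6490 / 64.5500 = 4.0224
W = 3.4200 / 4.0224 = 0.8502 kW

COP = 4.0224, W = 0.8502 kW


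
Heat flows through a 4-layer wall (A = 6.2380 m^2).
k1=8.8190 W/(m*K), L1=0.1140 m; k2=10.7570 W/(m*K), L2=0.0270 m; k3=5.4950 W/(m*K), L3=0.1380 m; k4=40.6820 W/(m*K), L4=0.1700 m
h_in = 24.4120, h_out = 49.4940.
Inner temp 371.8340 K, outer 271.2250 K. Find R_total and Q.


R_conv_in = 1/(24.4120*6.2380) = 0.0066
R_1 = 0.1140/(8.8190*6.2380) = 0.0021
R_2 = 0.0270/(10.7570*6.2380) = 0.0004
R_3 = 0.1380/(5.4950*6.2380) = 0.0040
R_4 = 0.1700/(40.6820*6.2380) = 0.0007
R_conv_out = 1/(49.4940*6.2380) = 0.0032
R_total = 0.0170 K/W
Q = 100.6090 / 0.0170 = 5926.5007 W

R_total = 0.0170 K/W, Q = 5926.5007 W


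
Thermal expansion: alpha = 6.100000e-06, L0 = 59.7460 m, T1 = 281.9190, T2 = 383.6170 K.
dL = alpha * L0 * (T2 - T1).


dT = 101.6980 K
dL = 6.100000e-06 * 59.7460 * 101.6980 = 0.037064 m
L_final = 59.783064 m

dL = 0.037064 m


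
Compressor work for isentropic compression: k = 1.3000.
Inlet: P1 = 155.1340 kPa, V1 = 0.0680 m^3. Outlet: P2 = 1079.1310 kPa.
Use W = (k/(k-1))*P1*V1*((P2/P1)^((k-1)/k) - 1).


(k-1)/k = 0.2308
(P2/P1)^exp = 1.5646
W = 4.3333 * 155.1340 * 0.0680 * (1.5646 - 1) = 25.8077 kJ

25.8077 kJ


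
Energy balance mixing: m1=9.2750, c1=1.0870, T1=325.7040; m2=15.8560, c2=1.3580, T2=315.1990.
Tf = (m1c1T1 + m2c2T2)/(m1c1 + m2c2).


num = 10070.7294
den = 31.6144
Tf = 318.5491 K

318.5491 K


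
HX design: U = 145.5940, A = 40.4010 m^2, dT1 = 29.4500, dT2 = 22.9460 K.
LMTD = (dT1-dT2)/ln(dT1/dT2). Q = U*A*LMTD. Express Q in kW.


LMTD = 26.0629 K
Q = 145.5940 * 40.4010 * 26.0629 = 153305.6153 W = 153.3056 kW

153.3056 kW


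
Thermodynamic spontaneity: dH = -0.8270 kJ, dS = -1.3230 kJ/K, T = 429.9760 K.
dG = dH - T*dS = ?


T*dS = 429.9760 * -1.3230 = -568.8582 kJ
dG = -0.8270 + 568.8582 = 568.0312 kJ (non-spontaneous)

dG = 568.0312 kJ, non-spontaneous


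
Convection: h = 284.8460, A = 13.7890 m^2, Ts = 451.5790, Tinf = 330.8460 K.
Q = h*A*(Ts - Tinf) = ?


dT = 120.7330 K
Q = 284.8460 * 13.7890 * 120.7330 = 474208.0138 W

474208.0138 W


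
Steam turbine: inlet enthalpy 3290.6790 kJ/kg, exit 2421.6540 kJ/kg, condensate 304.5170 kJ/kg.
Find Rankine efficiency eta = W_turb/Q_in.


W = 869.0250 kJ/kg
Q_in = 2986.1620 kJ/kg
eta = 0.2910 = 29.1017%

eta = 29.1017%


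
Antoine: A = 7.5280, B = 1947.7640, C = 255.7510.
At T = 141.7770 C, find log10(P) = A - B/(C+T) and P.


C+T = 397.5280
B/(C+T) = 4.8997
log10(P) = 7.5280 - 4.8997 = 2.6283
P = 10^2.6283 = 424.9227 mmHg

424.9227 mmHg


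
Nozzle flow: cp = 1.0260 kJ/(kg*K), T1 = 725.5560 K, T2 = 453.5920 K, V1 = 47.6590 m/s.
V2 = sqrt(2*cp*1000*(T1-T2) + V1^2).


dT = 271.9640 K
2*cp*1000*dT = 558070.1280
V1^2 = 2271.3803
V2 = sqrt(560341.5083) = 748.5596 m/s

748.5596 m/s


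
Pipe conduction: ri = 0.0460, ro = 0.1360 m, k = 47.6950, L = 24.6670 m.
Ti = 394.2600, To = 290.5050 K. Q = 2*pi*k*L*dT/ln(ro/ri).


dT = 103.7550 K
ln(ro/ri) = 1.0840
Q = 2*pi*47.6950*24.6670*103.7550 / 1.0840 = 707527.6286 W

707527.6286 W


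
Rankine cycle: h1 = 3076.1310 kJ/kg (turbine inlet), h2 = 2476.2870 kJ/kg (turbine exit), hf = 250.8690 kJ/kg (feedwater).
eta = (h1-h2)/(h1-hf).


W = 599.8440 kJ/kg
Q_in = 2825.2620 kJ/kg
eta = 0.2123 = 21.2314%

eta = 21.2314%


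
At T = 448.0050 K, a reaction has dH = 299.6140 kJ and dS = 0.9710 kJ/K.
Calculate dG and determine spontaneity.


T*dS = 448.0050 * 0.9710 = 435.0129 kJ
dG = 299.6140 - 435.0129 = -135.3989 kJ (spontaneous)

dG = -135.3989 kJ, spontaneous


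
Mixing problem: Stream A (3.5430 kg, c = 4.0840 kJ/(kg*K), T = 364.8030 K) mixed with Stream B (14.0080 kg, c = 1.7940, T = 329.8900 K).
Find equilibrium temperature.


num = 13568.8097
den = 39.6000
Tf = 342.6470 K

342.6470 K


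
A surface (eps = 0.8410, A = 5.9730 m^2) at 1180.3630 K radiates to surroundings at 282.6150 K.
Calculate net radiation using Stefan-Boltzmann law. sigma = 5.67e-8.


T^4 = 1.9412e+12
Tsurr^4 = 6.3794e+09
Q = 0.8410 * 5.67e-8 * 5.9730 * 1.9348e+12 = 551066.8801 W

551066.8801 W


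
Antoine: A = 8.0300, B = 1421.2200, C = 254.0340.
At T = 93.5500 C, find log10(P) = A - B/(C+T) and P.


C+T = 347.5840
B/(C+T) = 4.0889
log10(P) = 8.0300 - 4.0889 = 3.9411
P = 10^3.9411 = 8732.6621 mmHg

8732.6621 mmHg


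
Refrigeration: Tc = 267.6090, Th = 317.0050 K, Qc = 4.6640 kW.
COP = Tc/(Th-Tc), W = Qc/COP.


COP = 267.6090 / 49.3960 = 5.4176
W = 4.6640 / 5.4176 = 0.8609 kW

COP = 5.4176, W = 0.8609 kW


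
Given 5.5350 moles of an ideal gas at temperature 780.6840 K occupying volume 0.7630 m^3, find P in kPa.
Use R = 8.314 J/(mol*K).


P = nRT/V = 5.5350 * 8.314 * 780.6840 / 0.7630
= 35925.5085 / 0.7630 = 47084.5459 Pa = 47.0845 kPa

47.0845 kPa


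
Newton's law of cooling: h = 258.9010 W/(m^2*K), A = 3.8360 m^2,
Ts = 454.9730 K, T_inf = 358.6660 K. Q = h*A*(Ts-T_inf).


dT = 96.3070 K
Q = 258.9010 * 3.8360 * 96.3070 = 95646.7419 W

95646.7419 W


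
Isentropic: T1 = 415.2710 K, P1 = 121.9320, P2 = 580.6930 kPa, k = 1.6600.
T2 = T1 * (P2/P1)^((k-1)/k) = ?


(k-1)/k = 0.3976
(P2/P1)^exp = 1.8599
T2 = 415.2710 * 1.8599 = 772.3779 K

772.3779 K


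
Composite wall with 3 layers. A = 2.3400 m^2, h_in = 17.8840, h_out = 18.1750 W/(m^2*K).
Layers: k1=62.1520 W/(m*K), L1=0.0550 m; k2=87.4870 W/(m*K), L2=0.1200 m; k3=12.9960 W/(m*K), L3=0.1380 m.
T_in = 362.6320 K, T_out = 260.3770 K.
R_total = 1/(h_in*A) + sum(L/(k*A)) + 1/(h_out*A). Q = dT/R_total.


R_conv_in = 1/(17.8840*2.3400) = 0.0239
R_1 = 0.0550/(62.1520*2.3400) = 0.0004
R_2 = 0.1200/(87.4870*2.3400) = 0.0006
R_3 = 0.1380/(12.9960*2.3400) = 0.0045
R_conv_out = 1/(18.1750*2.3400) = 0.0235
R_total = 0.0529 K/W
Q = 102.2550 / 0.0529 = 1932.5848 W

R_total = 0.0529 K/W, Q = 1932.5848 W


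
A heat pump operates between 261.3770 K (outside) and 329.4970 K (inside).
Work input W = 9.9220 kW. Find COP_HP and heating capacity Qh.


COP = 329.4970 / 68.1200 = 4.8370
Qh = 4.8370 * 9.9220 = 47.9928 kW

COP = 4.8370, Qh = 47.9928 kW


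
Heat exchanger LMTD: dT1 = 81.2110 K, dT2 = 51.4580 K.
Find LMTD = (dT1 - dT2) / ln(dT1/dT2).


dT1/dT2 = 1.5782
ln(dT1/dT2) = 0.4563
LMTD = 29.7530 / 0.4563 = 65.2071 K

65.2071 K


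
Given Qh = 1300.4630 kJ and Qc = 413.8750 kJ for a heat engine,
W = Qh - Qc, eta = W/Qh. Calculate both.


W = 1300.4630 - 413.8750 = 886.5880 kJ
eta = 886.5880 / 1300.4630 = 0.6817 = 68.1748%

W = 886.5880 kJ, eta = 68.1748%


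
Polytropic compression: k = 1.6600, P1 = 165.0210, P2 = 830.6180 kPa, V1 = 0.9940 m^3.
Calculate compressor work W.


(k-1)/k = 0.3976
(P2/P1)^exp = 1.9013
W = 2.5152 * 165.0210 * 0.9940 * (1.9013 - 1) = 371.8479 kJ

371.8479 kJ


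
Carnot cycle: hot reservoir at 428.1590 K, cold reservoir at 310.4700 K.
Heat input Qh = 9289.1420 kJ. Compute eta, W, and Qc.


eta = 1 - 310.4700/428.1590 = 0.2749
W = 0.2749 * 9289.1420 = 2553.3268 kJ
Qc = 9289.1420 - 2553.3268 = 6735.8152 kJ

eta = 27.4872%, W = 2553.3268 kJ, Qc = 6735.8152 kJ


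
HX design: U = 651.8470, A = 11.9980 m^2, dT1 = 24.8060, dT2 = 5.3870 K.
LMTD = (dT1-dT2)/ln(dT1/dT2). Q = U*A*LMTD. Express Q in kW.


LMTD = 12.7163 K
Q = 651.8470 * 11.9980 * 12.7163 = 99452.2906 W = 99.4523 kW

99.4523 kW


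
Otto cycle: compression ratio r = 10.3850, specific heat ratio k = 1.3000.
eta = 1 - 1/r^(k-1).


r^(k-1) = 2.0180
eta = 1 - 1/2.0180 = 0.5045 = 50.4461%

50.4461%


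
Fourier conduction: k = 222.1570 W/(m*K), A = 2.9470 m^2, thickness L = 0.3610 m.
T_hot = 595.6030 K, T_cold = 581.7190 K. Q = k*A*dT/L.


dT = 13.8840 K
Q = 222.1570 * 2.9470 * 13.8840 / 0.3610 = 25179.5255 W

25179.5255 W


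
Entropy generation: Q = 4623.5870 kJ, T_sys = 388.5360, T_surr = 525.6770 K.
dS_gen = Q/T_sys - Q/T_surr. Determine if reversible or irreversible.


dS_sys = 4623.5870/388.5360 = 11.9000 kJ/K
dS_surr = -4623.5870/525.6770 = -8.7955 kJ/K
dS_gen = 11.9000 - 8.7955 = 3.1045 kJ/K (irreversible)

dS_gen = 3.1045 kJ/K, irreversible


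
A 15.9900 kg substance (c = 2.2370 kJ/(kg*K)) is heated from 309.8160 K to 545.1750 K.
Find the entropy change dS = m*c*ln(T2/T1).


T2/T1 = 1.7597
ln(T2/T1) = 0.5651
dS = 15.9900 * 2.2370 * 0.5651 = 20.2144 kJ/K

20.2144 kJ/K


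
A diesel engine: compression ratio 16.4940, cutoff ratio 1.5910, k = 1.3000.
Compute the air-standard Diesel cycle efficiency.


r^(k-1) = 2.3185
rc^k = 1.8288
eta = 0.5347 = 53.4701%

53.4701%


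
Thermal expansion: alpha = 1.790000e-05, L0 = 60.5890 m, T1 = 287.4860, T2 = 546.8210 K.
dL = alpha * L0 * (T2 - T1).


dT = 259.3350 K
dL = 1.790000e-05 * 60.5890 * 259.3350 = 0.281260 m
L_final = 60.870260 m

dL = 0.281260 m


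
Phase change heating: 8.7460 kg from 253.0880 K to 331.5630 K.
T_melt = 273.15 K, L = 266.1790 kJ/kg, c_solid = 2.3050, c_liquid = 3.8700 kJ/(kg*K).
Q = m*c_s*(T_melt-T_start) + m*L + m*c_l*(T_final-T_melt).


Q1 (sensible, solid) = 8.7460 * 2.3050 * 20.0620 = 404.4405 kJ
Q2 (latent) = 8.7460 * 266.1790 = 2328.0015 kJ
Q3 (sensible, liquid) = 8.7460 * 3.8700 * 58.4130 = 1977.1060 kJ
Q_total = 4709.5480 kJ

4709.5480 kJ


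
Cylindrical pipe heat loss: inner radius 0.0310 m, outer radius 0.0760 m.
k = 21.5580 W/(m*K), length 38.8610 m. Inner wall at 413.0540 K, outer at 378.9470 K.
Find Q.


dT = 34.1070 K
ln(ro/ri) = 0.8967
Q = 2*pi*21.5580*38.8610*34.1070 / 0.8967 = 200205.6434 W

200205.6434 W


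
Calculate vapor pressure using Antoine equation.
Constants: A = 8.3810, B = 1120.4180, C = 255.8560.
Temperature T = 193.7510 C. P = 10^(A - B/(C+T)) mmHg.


C+T = 449.6070
B/(C+T) = 2.4920
log10(P) = 8.3810 - 2.4920 = 5.8890
P = 10^5.8890 = 774472.2847 mmHg

774472.2847 mmHg


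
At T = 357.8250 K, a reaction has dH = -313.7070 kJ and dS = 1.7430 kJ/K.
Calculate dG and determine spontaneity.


T*dS = 357.8250 * 1.7430 = 623.6890 kJ
dG = -313.7070 - 623.6890 = -937.3960 kJ (spontaneous)

dG = -937.3960 kJ, spontaneous


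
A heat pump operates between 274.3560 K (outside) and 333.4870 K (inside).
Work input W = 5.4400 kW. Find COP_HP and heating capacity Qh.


COP = 333.4870 / 59.1310 = 5.6398
Qh = 5.6398 * 5.4400 = 30.6805 kW

COP = 5.6398, Qh = 30.6805 kW


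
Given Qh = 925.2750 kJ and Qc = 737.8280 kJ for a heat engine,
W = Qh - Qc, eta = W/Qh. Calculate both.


W = 925.2750 - 737.8280 = 187.4470 kJ
eta = 187.4470 / 925.2750 = 0.2026 = 20.2585%

W = 187.4470 kJ, eta = 20.2585%


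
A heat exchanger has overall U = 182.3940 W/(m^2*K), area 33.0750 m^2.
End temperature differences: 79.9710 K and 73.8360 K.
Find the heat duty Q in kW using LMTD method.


LMTD = 76.8627 K
Q = 182.3940 * 33.0750 * 76.8627 = 463688.1774 W = 463.6882 kW

463.6882 kW


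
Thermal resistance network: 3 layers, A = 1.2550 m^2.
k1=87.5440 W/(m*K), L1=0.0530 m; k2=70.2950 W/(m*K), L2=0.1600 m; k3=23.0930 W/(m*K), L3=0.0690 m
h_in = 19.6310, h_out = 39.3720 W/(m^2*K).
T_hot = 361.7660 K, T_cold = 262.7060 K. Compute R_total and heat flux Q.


R_conv_in = 1/(19.6310*1.2550) = 0.0406
R_1 = 0.0530/(87.5440*1.2550) = 0.0005
R_2 = 0.1600/(70.2950*1.2550) = 0.0018
R_3 = 0.0690/(23.0930*1.2550) = 0.0024
R_conv_out = 1/(39.3720*1.2550) = 0.0202
R_total = 0.0655 K/W
Q = 99.0600 / 0.0655 = 1512.2643 W

R_total = 0.0655 K/W, Q = 1512.2643 W


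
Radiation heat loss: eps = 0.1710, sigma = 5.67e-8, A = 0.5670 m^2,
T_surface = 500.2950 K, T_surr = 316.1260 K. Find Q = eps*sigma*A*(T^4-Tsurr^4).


T^4 = 6.2648e+10
Tsurr^4 = 9.9871e+09
Q = 0.1710 * 5.67e-8 * 0.5670 * 5.2660e+10 = 289.4991 W

289.4991 W


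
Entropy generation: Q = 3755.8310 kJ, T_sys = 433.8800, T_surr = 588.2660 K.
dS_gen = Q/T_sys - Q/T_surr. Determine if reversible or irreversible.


dS_sys = 3755.8310/433.8800 = 8.6564 kJ/K
dS_surr = -3755.8310/588.2660 = -6.3846 kJ/K
dS_gen = 8.6564 - 6.3846 = 2.2718 kJ/K (irreversible)

dS_gen = 2.2718 kJ/K, irreversible


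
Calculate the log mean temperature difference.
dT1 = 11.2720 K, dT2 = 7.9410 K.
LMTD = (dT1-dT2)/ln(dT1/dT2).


dT1/dT2 = 1.4195
ln(dT1/dT2) = 0.3503
LMTD = 3.3310 / 0.3503 = 9.5095 K

9.5095 K


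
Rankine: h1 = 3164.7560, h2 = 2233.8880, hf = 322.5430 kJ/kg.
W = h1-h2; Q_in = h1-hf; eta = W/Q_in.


W = 930.8680 kJ/kg
Q_in = 2842.2130 kJ/kg
eta = 0.3275 = 32.7515%

eta = 32.7515%


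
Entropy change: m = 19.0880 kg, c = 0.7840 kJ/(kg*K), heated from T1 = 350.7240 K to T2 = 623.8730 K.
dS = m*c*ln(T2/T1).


T2/T1 = 1.7788
ln(T2/T1) = 0.5759
dS = 19.0880 * 0.7840 * 0.5759 = 8.6190 kJ/K

8.6190 kJ/K


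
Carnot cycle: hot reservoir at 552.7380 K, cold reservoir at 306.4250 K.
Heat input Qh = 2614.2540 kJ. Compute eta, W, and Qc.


eta = 1 - 306.4250/552.7380 = 0.4456
W = 0.4456 * 2614.2540 = 1164.9728 kJ
Qc = 2614.2540 - 1164.9728 = 1449.2812 kJ

eta = 44.5623%, W = 1164.9728 kJ, Qc = 1449.2812 kJ


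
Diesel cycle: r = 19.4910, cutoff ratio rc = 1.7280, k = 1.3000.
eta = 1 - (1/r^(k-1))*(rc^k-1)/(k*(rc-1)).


r^(k-1) = 2.4375
rc^k = 2.0361
eta = 0.5508 = 55.0849%

55.0849%


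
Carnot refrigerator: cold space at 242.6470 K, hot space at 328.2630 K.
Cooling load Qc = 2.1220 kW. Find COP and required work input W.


COP = 242.6470 / 85.6160 = 2.8341
W = 2.1220 / 2.8341 = 0.7487 kW

COP = 2.8341, W = 0.7487 kW


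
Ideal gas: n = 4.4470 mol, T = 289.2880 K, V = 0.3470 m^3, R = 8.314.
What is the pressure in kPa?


P = nRT/V = 4.4470 * 8.314 * 289.2880 / 0.3470
= 10695.6595 / 0.3470 = 30823.2262 Pa = 30.8232 kPa

30.8232 kPa


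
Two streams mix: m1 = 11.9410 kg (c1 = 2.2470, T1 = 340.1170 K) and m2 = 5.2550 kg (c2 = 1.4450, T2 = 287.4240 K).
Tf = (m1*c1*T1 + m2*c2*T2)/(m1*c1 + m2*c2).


num = 11308.3714
den = 34.4249
Tf = 328.4939 K

328.4939 K


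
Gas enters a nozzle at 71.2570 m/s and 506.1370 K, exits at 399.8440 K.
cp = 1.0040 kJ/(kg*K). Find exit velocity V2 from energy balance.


dT = 106.2930 K
2*cp*1000*dT = 213436.3440
V1^2 = 5077.5600
V2 = sqrt(218513.9040) = 467.4547 m/s

467.4547 m/s


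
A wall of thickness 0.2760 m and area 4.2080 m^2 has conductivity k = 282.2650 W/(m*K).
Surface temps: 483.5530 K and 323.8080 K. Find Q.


dT = 159.7450 K
Q = 282.2650 * 4.2080 * 159.7450 / 0.2760 = 687465.5709 W

687465.5709 W


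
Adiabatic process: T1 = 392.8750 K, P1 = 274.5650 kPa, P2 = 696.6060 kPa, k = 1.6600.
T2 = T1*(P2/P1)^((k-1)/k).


(k-1)/k = 0.3976
(P2/P1)^exp = 1.4480
T2 = 392.8750 * 1.4480 = 568.8751 K

568.8751 K


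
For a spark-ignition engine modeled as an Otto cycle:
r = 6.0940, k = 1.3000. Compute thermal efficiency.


r^(k-1) = 1.7198
eta = 1 - 1/1.7198 = 0.4185 = 41.8527%

41.8527%


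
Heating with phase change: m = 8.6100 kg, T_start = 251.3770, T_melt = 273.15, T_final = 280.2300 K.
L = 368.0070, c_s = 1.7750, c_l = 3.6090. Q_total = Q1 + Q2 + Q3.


Q1 (sensible, solid) = 8.6100 * 1.7750 * 21.7730 = 332.7513 kJ
Q2 (latent) = 8.6100 * 368.0070 = 3168.5403 kJ
Q3 (sensible, liquid) = 8.6100 * 3.6090 * 7.0800 = 220.0003 kJ
Q_total = 3721.2919 kJ

3721.2919 kJ


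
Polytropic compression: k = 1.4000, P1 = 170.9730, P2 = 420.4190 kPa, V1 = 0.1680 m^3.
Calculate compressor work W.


(k-1)/k = 0.2857
(P2/P1)^exp = 1.2931
W = 3.5000 * 170.9730 * 0.1680 * (1.2931 - 1) = 29.4696 kJ

29.4696 kJ


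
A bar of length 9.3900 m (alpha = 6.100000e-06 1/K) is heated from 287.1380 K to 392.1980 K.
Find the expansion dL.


dT = 105.0600 K
dL = 6.100000e-06 * 9.3900 * 105.0600 = 0.006018 m
L_final = 9.396018 m

dL = 0.006018 m


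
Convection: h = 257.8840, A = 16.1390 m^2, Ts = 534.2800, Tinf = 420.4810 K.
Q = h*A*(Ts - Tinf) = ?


dT = 113.7990 K
Q = 257.8840 * 16.1390 * 113.7990 = 473630.2859 W

473630.2859 W


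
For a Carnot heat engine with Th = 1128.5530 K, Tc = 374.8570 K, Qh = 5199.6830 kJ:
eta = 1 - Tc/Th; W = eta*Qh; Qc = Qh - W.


eta = 1 - 374.8570/1128.5530 = 0.6678
W = 0.6678 * 5199.6830 = 3472.5709 kJ
Qc = 5199.6830 - 3472.5709 = 1727.1121 kJ

eta = 66.7843%, W = 3472.5709 kJ, Qc = 1727.1121 kJ


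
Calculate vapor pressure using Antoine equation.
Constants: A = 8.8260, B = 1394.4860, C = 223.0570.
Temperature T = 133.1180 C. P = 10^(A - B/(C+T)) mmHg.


C+T = 356.1750
B/(C+T) = 3.9152
log10(P) = 8.8260 - 3.9152 = 4.9108
P = 10^4.9108 = 81438.3727 mmHg

81438.3727 mmHg


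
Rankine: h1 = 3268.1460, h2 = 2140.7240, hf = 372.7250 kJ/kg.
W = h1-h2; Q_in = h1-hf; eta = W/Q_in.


W = 1127.4220 kJ/kg
Q_in = 2895.4210 kJ/kg
eta = 0.3894 = 38.9381%

eta = 38.9381%


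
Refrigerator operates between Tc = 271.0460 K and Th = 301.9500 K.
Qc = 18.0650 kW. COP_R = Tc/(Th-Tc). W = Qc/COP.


COP = 271.0460 / 30.9040 = 8.7706
W = 18.0650 / 8.7706 = 2.0597 kW

COP = 8.7706, W = 2.0597 kW


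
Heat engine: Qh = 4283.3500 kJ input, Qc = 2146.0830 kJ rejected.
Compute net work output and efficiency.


W = 4283.3500 - 2146.0830 = 2137.2670 kJ
eta = 2137.2670 / 4283.3500 = 0.4990 = 49.8971%

W = 2137.2670 kJ, eta = 49.8971%


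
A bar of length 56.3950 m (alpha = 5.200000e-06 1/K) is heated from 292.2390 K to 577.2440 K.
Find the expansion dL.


dT = 285.0050 K
dL = 5.200000e-06 * 56.3950 * 285.0050 = 0.083579 m
L_final = 56.478579 m

dL = 0.083579 m


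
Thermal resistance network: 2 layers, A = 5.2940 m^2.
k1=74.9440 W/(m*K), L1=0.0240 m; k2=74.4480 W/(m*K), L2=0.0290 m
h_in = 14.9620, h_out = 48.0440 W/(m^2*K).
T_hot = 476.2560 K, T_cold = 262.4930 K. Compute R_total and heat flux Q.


R_conv_in = 1/(14.9620*5.2940) = 0.0126
R_1 = 0.0240/(74.9440*5.2940) = 6.0491e-05
R_2 = 0.0290/(74.4480*5.2940) = 7.3580e-05
R_conv_out = 1/(48.0440*5.2940) = 0.0039
R_total = 0.0167 K/W
Q = 213.7630 / 0.0167 = 12807.3923 W

R_total = 0.0167 K/W, Q = 12807.3923 W


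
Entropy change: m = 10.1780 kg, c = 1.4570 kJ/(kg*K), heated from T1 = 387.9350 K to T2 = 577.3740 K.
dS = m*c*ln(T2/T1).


T2/T1 = 1.4883
ln(T2/T1) = 0.3977
dS = 10.1780 * 1.4570 * 0.3977 = 5.8969 kJ/K

5.8969 kJ/K


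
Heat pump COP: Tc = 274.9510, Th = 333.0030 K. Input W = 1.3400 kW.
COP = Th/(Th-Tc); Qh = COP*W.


COP = 333.0030 / 58.0520 = 5.7363
Qh = 5.7363 * 1.3400 = 7.6866 kW

COP = 5.7363, Qh = 7.6866 kW


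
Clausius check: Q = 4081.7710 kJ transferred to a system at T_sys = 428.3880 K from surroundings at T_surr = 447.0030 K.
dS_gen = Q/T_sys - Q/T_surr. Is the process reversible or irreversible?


dS_sys = 4081.7710/428.3880 = 9.5282 kJ/K
dS_surr = -4081.7710/447.0030 = -9.1314 kJ/K
dS_gen = 9.5282 - 9.1314 = 0.3968 kJ/K (irreversible)

dS_gen = 0.3968 kJ/K, irreversible


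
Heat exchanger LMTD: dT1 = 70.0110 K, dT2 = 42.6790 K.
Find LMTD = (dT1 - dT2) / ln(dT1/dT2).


dT1/dT2 = 1.6404
ln(dT1/dT2) = 0.4949
LMTD = 27.3320 / 0.4949 = 55.2223 K

55.2223 K


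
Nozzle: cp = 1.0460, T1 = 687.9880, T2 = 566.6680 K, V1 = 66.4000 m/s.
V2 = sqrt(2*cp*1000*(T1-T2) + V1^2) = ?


dT = 121.3200 K
2*cp*1000*dT = 253801.4400
V1^2 = 4408.9600
V2 = sqrt(258210.4000) = 508.1441 m/s

508.1441 m/s


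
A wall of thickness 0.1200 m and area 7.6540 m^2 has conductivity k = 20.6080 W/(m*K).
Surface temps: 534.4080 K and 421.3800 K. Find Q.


dT = 113.0280 K
Q = 20.6080 * 7.6540 * 113.0280 / 0.1200 = 148569.3080 W

148569.3080 W


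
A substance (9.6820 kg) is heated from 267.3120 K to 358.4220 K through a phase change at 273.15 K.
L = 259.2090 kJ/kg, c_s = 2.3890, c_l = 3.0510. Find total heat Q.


Q1 (sensible, solid) = 9.6820 * 2.3890 * 5.8380 = 135.0347 kJ
Q2 (latent) = 9.6820 * 259.2090 = 2509.6615 kJ
Q3 (sensible, liquid) = 9.6820 * 3.0510 * 85.2720 = 2518.9163 kJ
Q_total = 5163.6125 kJ

5163.6125 kJ


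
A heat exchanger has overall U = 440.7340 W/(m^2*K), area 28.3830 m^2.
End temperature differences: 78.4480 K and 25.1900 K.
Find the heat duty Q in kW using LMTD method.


LMTD = 46.8825 K
Q = 440.7340 * 28.3830 * 46.8825 = 586469.7549 W = 586.4698 kW

586.4698 kW


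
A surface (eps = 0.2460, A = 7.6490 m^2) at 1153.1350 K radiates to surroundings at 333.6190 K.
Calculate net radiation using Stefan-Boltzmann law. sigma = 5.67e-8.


T^4 = 1.7682e+12
Tsurr^4 = 1.2388e+10
Q = 0.2460 * 5.67e-8 * 7.6490 * 1.7558e+12 = 187322.5151 W

187322.5151 W


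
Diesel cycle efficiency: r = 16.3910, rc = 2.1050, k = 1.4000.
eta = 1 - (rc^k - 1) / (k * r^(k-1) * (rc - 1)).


r^(k-1) = 3.0609
rc^k = 2.8350
eta = 0.6125 = 61.2472%

61.2472%


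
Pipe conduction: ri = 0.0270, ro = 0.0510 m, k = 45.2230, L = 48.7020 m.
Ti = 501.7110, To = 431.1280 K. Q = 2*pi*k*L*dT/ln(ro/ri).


dT = 70.5830 K
ln(ro/ri) = 0.6360
Q = 2*pi*45.2230*48.7020*70.5830 / 0.6360 = 1535807.2106 W

1535807.2106 W


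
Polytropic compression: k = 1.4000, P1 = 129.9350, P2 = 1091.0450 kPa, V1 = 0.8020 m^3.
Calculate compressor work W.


(k-1)/k = 0.2857
(P2/P1)^exp = 1.8367
W = 3.5000 * 129.9350 * 0.8020 * (1.8367 - 1) = 305.1599 kJ

305.1599 kJ


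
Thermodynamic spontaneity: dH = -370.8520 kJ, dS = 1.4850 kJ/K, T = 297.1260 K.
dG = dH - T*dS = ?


T*dS = 297.1260 * 1.4850 = 441.2321 kJ
dG = -370.8520 - 441.2321 = -812.0841 kJ (spontaneous)

dG = -812.0841 kJ, spontaneous


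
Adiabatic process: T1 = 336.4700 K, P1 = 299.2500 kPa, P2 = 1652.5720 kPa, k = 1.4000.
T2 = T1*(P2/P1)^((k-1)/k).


(k-1)/k = 0.2857
(P2/P1)^exp = 1.6294
T2 = 336.4700 * 1.6294 = 548.2548 K

548.2548 K


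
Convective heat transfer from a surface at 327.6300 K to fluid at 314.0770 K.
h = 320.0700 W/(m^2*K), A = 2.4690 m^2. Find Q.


dT = 13.5530 K
Q = 320.0700 * 2.4690 * 13.5530 = 10710.2966 W

10710.2966 W


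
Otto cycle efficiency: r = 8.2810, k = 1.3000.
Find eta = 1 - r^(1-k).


r^(k-1) = 1.8855
eta = 1 - 1/1.8855 = 0.4696 = 46.9635%

46.9635%


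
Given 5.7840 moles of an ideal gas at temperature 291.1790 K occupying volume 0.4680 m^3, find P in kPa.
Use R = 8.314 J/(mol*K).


P = nRT/V = 5.7840 * 8.314 * 291.1790 / 0.4680
= 14002.2670 / 0.4680 = 29919.3739 Pa = 29.9194 kPa

29.9194 kPa


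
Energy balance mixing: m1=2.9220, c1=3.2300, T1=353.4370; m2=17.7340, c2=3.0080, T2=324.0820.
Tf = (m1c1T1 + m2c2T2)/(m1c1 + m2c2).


num = 20623.5483
den = 62.7819
Tf = 328.4950 K

328.4950 K


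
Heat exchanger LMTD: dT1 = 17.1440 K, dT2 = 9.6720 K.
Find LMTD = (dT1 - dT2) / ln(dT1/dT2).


dT1/dT2 = 1.7725
ln(dT1/dT2) = 0.5724
LMTD = 7.4720 / 0.5724 = 13.0535 K

13.0535 K


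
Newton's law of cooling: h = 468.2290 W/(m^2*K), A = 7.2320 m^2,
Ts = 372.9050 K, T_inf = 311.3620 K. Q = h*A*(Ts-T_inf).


dT = 61.5430 K
Q = 468.2290 * 7.2320 * 61.5430 = 208398.8839 W

208398.8839 W


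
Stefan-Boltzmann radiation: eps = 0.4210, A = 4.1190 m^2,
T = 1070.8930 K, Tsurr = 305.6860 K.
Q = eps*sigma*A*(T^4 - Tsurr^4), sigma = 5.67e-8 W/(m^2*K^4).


T^4 = 1.3152e+12
Tsurr^4 = 8.7318e+09
Q = 0.4210 * 5.67e-8 * 4.1190 * 1.3064e+12 = 128454.1884 W

128454.1884 W


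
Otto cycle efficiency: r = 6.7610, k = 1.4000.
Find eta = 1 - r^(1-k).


r^(k-1) = 2.1479
eta = 1 - 1/2.1479 = 0.5344 = 53.4419%

53.4419%


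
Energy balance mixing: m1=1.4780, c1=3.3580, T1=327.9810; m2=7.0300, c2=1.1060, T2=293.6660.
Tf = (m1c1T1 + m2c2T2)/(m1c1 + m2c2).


num = 3911.1164
den = 12.7383
Tf = 307.0359 K

307.0359 K


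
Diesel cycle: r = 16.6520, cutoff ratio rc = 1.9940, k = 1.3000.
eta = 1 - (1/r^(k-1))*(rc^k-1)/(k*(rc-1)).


r^(k-1) = 2.3251
rc^k = 2.4527
eta = 0.5165 = 51.6492%

51.6492%


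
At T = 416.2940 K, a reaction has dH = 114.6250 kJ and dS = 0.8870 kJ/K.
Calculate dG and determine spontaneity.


T*dS = 416.2940 * 0.8870 = 369.2528 kJ
dG = 114.6250 - 369.2528 = -254.6278 kJ (spontaneous)

dG = -254.6278 kJ, spontaneous


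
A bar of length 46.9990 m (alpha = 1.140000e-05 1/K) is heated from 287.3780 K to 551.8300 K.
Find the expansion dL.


dT = 264.4520 K
dL = 1.140000e-05 * 46.9990 * 264.4520 = 0.141690 m
L_final = 47.140690 m

dL = 0.141690 m


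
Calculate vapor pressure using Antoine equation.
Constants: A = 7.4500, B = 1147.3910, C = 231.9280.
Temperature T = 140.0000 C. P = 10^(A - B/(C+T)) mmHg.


C+T = 371.9280
B/(C+T) = 3.0850
log10(P) = 7.4500 - 3.0850 = 4.3650
P = 10^4.3650 = 23174.9336 mmHg

23174.9336 mmHg


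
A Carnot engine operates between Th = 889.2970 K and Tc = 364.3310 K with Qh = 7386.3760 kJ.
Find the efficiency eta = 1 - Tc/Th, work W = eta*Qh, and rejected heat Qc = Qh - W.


eta = 1 - 364.3310/889.2970 = 0.5903
W = 0.5903 * 7386.3760 = 4360.2939 kJ
Qc = 7386.3760 - 4360.2939 = 3026.0821 kJ

eta = 59.0316%, W = 4360.2939 kJ, Qc = 3026.0821 kJ


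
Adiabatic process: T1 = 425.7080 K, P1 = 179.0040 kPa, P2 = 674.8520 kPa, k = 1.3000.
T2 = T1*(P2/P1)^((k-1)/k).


(k-1)/k = 0.2308
(P2/P1)^exp = 1.3583
T2 = 425.7080 * 1.3583 = 578.2487 K

578.2487 K


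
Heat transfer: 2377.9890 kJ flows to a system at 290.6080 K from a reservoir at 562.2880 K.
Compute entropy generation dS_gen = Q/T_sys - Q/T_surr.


dS_sys = 2377.9890/290.6080 = 8.1828 kJ/K
dS_surr = -2377.9890/562.2880 = -4.2291 kJ/K
dS_gen = 8.1828 - 4.2291 = 3.9537 kJ/K (irreversible)

dS_gen = 3.9537 kJ/K, irreversible


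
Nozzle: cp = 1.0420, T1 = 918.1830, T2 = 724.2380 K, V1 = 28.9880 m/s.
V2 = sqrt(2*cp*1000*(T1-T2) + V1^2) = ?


dT = 193.9450 K
2*cp*1000*dT = 404181.3800
V1^2 = 840.3041
V2 = sqrt(405021.6841) = 636.4131 m/s

636.4131 m/s


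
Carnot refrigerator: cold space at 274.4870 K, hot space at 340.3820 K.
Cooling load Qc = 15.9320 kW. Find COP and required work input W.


COP = 274.4870 / 65.8950 = 4.1655
W = 15.9320 / 4.1655 = 3.8247 kW

COP = 4.1655, W = 3.8247 kW


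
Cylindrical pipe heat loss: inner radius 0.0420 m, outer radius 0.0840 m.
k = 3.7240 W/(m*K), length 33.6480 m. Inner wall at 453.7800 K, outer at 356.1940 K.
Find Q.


dT = 97.5860 K
ln(ro/ri) = 0.6931
Q = 2*pi*3.7240*33.6480*97.5860 / 0.6931 = 110843.6585 W

110843.6585 W


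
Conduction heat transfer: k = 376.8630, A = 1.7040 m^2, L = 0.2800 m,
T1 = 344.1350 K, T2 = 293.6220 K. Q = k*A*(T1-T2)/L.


dT = 50.5130 K
Q = 376.8630 * 1.7040 * 50.5130 / 0.2800 = 115850.5827 W

115850.5827 W


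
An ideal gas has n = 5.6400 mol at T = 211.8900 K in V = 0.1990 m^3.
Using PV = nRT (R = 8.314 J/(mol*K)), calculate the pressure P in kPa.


P = nRT/V = 5.6400 * 8.314 * 211.8900 / 0.1990
= 9935.7255 / 0.1990 = 49928.2689 Pa = 49.9283 kPa

49.9283 kPa


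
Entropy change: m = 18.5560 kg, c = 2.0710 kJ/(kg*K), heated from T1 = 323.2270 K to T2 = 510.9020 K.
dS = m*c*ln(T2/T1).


T2/T1 = 1.5806
ln(T2/T1) = 0.4578
dS = 18.5560 * 2.0710 * 0.4578 = 17.5939 kJ/K

17.5939 kJ/K


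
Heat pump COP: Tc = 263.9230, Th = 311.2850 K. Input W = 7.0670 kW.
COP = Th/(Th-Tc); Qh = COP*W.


COP = 311.2850 / 47.3620 = 6.5725
Qh = 6.5725 * 7.0670 = 46.4476 kW

COP = 6.5725, Qh = 46.4476 kW


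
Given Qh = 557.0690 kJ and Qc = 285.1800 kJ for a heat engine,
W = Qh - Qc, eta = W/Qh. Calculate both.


W = 557.0690 - 285.1800 = 271.8890 kJ
eta = 271.8890 / 557.0690 = 0.4881 = 48.8071%

W = 271.8890 kJ, eta = 48.8071%


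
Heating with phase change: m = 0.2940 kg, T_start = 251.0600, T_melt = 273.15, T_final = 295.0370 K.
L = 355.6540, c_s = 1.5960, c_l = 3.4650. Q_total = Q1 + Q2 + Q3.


Q1 (sensible, solid) = 0.2940 * 1.5960 * 22.0900 = 10.3652 kJ
Q2 (latent) = 0.2940 * 355.6540 = 104.5623 kJ
Q3 (sensible, liquid) = 0.2940 * 3.4650 * 21.8870 = 22.2965 kJ
Q_total = 137.2239 kJ

137.2239 kJ


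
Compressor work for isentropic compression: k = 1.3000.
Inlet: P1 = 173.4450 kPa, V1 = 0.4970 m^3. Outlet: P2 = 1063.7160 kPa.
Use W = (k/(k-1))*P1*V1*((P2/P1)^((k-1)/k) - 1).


(k-1)/k = 0.2308
(P2/P1)^exp = 1.5197
W = 4.3333 * 173.4450 * 0.4970 * (1.5197 - 1) = 194.1442 kJ

194.1442 kJ


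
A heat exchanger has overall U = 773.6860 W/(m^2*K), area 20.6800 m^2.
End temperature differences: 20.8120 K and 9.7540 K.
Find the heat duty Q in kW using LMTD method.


LMTD = 14.5912 K
Q = 773.6860 * 20.6800 * 14.5912 = 233457.2112 W = 233.4572 kW

233.4572 kW


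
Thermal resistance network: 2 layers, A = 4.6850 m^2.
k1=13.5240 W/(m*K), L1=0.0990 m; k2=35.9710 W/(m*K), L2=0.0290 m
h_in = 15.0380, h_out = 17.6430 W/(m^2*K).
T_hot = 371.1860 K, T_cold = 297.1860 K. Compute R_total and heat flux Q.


R_conv_in = 1/(15.0380*4.6850) = 0.0142
R_1 = 0.0990/(13.5240*4.6850) = 0.0016
R_2 = 0.0290/(35.9710*4.6850) = 0.0002
R_conv_out = 1/(17.6430*4.6850) = 0.0121
R_total = 0.0280 K/W
Q = 74.0000 / 0.0280 = 2640.3526 W

R_total = 0.0280 K/W, Q = 2640.3526 W


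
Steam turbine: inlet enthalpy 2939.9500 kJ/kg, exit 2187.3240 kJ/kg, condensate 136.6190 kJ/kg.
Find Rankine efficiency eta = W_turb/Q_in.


W = 752.6260 kJ/kg
Q_in = 2803.3310 kJ/kg
eta = 0.2685 = 26.8476%

eta = 26.8476%


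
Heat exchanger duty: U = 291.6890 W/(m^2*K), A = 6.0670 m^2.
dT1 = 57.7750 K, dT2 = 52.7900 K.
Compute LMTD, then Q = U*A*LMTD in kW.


LMTD = 55.2450 K
Q = 291.6890 * 6.0670 * 55.2450 = 97765.8507 W = 97.7659 kW

97.7659 kW


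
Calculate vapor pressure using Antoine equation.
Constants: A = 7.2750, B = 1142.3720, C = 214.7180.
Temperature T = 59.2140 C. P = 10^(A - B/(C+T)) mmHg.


C+T = 273.9320
B/(C+T) = 4.1703
log10(P) = 7.2750 - 4.1703 = 3.1047
P = 10^3.1047 = 1272.6945 mmHg

1272.6945 mmHg


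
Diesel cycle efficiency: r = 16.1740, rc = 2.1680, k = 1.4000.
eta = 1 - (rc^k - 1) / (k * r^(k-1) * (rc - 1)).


r^(k-1) = 3.0446
rc^k = 2.9545
eta = 0.6074 = 60.7413%

60.7413%


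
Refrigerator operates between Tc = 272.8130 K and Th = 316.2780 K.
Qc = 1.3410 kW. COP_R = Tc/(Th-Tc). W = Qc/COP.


COP = 272.8130 / 43.4650 = 6.2766
W = 1.3410 / 6.2766 = 0.2137 kW

COP = 6.2766, W = 0.2137 kW


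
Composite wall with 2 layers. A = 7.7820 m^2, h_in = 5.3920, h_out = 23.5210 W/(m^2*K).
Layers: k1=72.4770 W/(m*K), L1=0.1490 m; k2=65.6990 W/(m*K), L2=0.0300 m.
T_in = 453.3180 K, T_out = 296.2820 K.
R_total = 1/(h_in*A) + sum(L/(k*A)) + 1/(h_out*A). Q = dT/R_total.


R_conv_in = 1/(5.3920*7.7820) = 0.0238
R_1 = 0.1490/(72.4770*7.7820) = 0.0003
R_2 = 0.0300/(65.6990*7.7820) = 5.8677e-05
R_conv_out = 1/(23.5210*7.7820) = 0.0055
R_total = 0.0296 K/W
Q = 157.0360 / 0.0296 = 5302.0388 W

R_total = 0.0296 K/W, Q = 5302.0388 W


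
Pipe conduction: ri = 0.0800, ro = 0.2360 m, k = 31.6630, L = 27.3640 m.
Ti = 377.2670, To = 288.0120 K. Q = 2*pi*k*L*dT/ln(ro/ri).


dT = 89.2550 K
ln(ro/ri) = 1.0818
Q = 2*pi*31.6630*27.3640*89.2550 / 1.0818 = 449153.7320 W

449153.7320 W


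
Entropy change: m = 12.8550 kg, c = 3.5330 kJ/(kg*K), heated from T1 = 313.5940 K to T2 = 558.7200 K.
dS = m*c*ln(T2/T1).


T2/T1 = 1.7817
ln(T2/T1) = 0.5775
dS = 12.8550 * 3.5330 * 0.5775 = 26.2304 kJ/K

26.2304 kJ/K


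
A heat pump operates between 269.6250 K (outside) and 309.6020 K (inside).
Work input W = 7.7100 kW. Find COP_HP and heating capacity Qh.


COP = 309.6020 / 39.9770 = 7.7445
Qh = 7.7445 * 7.7100 = 59.7101 kW

COP = 7.7445, Qh = 59.7101 kW


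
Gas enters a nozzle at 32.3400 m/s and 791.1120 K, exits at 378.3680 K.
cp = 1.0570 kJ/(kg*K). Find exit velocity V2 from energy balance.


dT = 412.7440 K
2*cp*1000*dT = 872540.8160
V1^2 = 1045.8756
V2 = sqrt(873586.6916) = 934.6586 m/s

934.6586 m/s


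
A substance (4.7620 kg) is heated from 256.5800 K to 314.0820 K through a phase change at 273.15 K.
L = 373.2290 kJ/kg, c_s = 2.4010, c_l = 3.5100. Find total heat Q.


Q1 (sensible, solid) = 4.7620 * 2.4010 * 16.5700 = 189.4541 kJ
Q2 (latent) = 4.7620 * 373.2290 = 1777.3165 kJ
Q3 (sensible, liquid) = 4.7620 * 3.5100 * 40.9320 = 684.1628 kJ
Q_total = 2650.9334 kJ

2650.9334 kJ


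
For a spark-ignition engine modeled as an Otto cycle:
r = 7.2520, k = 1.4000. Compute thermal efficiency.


r^(k-1) = 2.2089
eta = 1 - 1/2.2089 = 0.5473 = 54.7293%

54.7293%


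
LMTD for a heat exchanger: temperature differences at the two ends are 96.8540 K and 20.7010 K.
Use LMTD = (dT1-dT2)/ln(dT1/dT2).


dT1/dT2 = 4.6787
ln(dT1/dT2) = 1.5430
LMTD = 76.1530 / 1.5430 = 49.3531 K

49.3531 K


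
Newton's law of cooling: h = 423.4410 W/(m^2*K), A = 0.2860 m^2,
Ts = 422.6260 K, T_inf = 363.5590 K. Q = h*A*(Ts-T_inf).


dT = 59.0670 K
Q = 423.4410 * 0.2860 * 59.0670 = 7153.2574 W

7153.2574 W


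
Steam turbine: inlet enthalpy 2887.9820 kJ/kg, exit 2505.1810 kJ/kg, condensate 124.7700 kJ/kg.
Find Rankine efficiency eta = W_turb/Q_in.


W = 382.8010 kJ/kg
Q_in = 2763.2120 kJ/kg
eta = 0.1385 = 13.8535%

eta = 13.8535%


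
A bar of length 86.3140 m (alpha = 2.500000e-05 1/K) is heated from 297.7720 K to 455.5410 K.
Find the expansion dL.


dT = 157.7690 K
dL = 2.500000e-05 * 86.3140 * 157.7690 = 0.340442 m
L_final = 86.654442 m

dL = 0.340442 m


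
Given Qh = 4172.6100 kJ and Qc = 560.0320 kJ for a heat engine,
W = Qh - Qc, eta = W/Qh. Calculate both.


W = 4172.6100 - 560.0320 = 3612.5780 kJ
eta = 3612.5780 / 4172.6100 = 0.8658 = 86.5784%

W = 3612.5780 kJ, eta = 86.5784%


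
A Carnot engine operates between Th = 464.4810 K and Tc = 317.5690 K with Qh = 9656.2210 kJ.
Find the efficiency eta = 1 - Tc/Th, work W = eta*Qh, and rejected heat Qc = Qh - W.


eta = 1 - 317.5690/464.4810 = 0.3163
W = 0.3163 * 9656.2210 = 3054.1933 kJ
Qc = 9656.2210 - 3054.1933 = 6602.0277 kJ

eta = 31.6293%, W = 3054.1933 kJ, Qc = 6602.0277 kJ


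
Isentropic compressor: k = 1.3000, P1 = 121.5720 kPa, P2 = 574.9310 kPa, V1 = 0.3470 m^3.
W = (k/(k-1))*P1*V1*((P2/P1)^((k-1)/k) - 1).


(k-1)/k = 0.2308
(P2/P1)^exp = 1.4313
W = 4.3333 * 121.5720 * 0.3470 * (1.4313 - 1) = 78.8362 kJ

78.8362 kJ


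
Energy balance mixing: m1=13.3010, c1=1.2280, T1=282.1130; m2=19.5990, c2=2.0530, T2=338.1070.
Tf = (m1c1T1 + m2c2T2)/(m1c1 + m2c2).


num = 18212.2546
den = 56.5704
Tf = 321.9398 K

321.9398 K


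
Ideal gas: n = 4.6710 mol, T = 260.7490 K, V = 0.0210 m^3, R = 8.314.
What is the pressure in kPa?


P = nRT/V = 4.6710 * 8.314 * 260.7490 / 0.0210
= 10126.1076 / 0.0210 = 482195.6012 Pa = 482.1956 kPa

482.1956 kPa


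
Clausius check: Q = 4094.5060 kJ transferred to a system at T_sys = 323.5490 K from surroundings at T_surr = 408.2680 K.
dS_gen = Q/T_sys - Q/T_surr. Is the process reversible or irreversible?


dS_sys = 4094.5060/323.5490 = 12.6550 kJ/K
dS_surr = -4094.5060/408.2680 = -10.0290 kJ/K
dS_gen = 12.6550 - 10.0290 = 2.6260 kJ/K (irreversible)

dS_gen = 2.6260 kJ/K, irreversible


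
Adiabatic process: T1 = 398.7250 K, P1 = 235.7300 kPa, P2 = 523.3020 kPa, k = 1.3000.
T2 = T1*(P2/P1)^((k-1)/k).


(k-1)/k = 0.2308
(P2/P1)^exp = 1.2021
T2 = 398.7250 * 1.2021 = 479.2891 K

479.2891 K


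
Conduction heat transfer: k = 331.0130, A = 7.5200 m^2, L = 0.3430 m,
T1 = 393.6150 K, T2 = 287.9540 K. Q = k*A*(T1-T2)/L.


dT = 105.6610 K
Q = 331.0130 * 7.5200 * 105.6610 / 0.3430 = 766802.4424 W

766802.4424 W


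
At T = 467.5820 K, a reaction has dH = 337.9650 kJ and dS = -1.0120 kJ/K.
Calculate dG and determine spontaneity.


T*dS = 467.5820 * -1.0120 = -473.1930 kJ
dG = 337.9650 + 473.1930 = 811.1580 kJ (non-spontaneous)

dG = 811.1580 kJ, non-spontaneous


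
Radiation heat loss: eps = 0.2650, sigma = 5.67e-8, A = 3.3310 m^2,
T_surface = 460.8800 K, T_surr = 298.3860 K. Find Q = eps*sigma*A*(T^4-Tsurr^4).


T^4 = 4.5118e+10
Tsurr^4 = 7.9271e+09
Q = 0.2650 * 5.67e-8 * 3.3310 * 3.7191e+10 = 1861.4112 W

1861.4112 W


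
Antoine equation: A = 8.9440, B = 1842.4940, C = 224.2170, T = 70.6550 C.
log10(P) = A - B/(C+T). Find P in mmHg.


C+T = 294.8720
B/(C+T) = 6.2485
log10(P) = 8.9440 - 6.2485 = 2.6955
P = 10^2.6955 = 496.0740 mmHg

496.0740 mmHg


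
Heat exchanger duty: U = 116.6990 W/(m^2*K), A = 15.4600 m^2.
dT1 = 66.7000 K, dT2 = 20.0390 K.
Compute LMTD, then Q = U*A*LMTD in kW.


LMTD = 38.8025 K
Q = 116.6990 * 15.4600 * 38.8025 = 70006.2323 W = 70.0062 kW

70.0062 kW


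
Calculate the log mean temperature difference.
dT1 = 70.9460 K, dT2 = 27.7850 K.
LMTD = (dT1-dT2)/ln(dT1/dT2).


dT1/dT2 = 2.5534
ln(dT1/dT2) = 0.9374
LMTD = 43.1610 / 0.9374 = 46.0422 K

46.0422 K


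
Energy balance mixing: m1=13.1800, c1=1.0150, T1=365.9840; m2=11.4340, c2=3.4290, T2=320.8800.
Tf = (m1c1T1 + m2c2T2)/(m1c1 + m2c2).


num = 17476.8260
den = 52.5849
Tf = 332.3545 K

332.3545 K


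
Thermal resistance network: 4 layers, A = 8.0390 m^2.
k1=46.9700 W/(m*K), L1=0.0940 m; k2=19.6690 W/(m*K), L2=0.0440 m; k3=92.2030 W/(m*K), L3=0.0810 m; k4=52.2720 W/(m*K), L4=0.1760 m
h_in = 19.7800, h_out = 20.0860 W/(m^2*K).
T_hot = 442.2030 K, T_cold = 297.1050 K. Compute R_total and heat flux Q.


R_conv_in = 1/(19.7800*8.0390) = 0.0063
R_1 = 0.0940/(46.9700*8.0390) = 0.0002
R_2 = 0.0440/(19.6690*8.0390) = 0.0003
R_3 = 0.0810/(92.2030*8.0390) = 0.0001
R_4 = 0.1760/(52.2720*8.0390) = 0.0004
R_conv_out = 1/(20.0860*8.0390) = 0.0062
R_total = 0.0135 K/W
Q = 145.0980 / 0.0135 = 10718.4364 W

R_total = 0.0135 K/W, Q = 10718.4364 W


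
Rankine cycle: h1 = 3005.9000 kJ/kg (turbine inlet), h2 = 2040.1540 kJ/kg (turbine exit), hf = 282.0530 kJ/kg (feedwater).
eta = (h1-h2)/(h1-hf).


W = 965.7460 kJ/kg
Q_in = 2723.8470 kJ/kg
eta = 0.3546 = 35.4552%

eta = 35.4552%


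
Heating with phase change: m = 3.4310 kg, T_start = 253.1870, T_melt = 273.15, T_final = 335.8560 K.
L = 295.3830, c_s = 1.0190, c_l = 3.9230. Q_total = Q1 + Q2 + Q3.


Q1 (sensible, solid) = 3.4310 * 1.0190 * 19.9630 = 69.7944 kJ
Q2 (latent) = 3.4310 * 295.3830 = 1013.4591 kJ
Q3 (sensible, liquid) = 3.4310 * 3.9230 * 62.7060 = 844.0110 kJ
Q_total = 1927.2645 kJ

1927.2645 kJ


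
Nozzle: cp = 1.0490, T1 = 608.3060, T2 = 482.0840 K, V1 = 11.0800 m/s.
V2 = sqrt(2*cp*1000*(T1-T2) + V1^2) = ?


dT = 126.2220 K
2*cp*1000*dT = 264813.7560
V1^2 = 122.7664
V2 = sqrt(264936.5224) = 514.7198 m/s

514.7198 m/s


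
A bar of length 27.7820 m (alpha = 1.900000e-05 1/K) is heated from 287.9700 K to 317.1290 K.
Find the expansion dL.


dT = 29.1590 K
dL = 1.900000e-05 * 27.7820 * 29.1590 = 0.015392 m
L_final = 27.797392 m

dL = 0.015392 m


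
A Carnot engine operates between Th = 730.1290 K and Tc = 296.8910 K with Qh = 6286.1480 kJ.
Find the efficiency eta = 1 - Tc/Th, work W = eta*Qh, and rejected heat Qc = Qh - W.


eta = 1 - 296.8910/730.1290 = 0.5934
W = 0.5934 * 6286.1480 = 3730.0233 kJ
Qc = 6286.1480 - 3730.0233 = 2556.1247 kJ

eta = 59.3372%, W = 3730.0233 kJ, Qc = 2556.1247 kJ


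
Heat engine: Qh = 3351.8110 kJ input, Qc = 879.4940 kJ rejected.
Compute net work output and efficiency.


W = 3351.8110 - 879.4940 = 2472.3170 kJ
eta = 2472.3170 / 3351.8110 = 0.7376 = 73.7606%

W = 2472.3170 kJ, eta = 73.7606%


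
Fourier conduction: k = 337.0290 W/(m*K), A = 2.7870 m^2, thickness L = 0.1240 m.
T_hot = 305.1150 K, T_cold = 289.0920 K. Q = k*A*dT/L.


dT = 16.0230 K
Q = 337.0290 * 2.7870 * 16.0230 / 0.1240 = 121374.2021 W

121374.2021 W


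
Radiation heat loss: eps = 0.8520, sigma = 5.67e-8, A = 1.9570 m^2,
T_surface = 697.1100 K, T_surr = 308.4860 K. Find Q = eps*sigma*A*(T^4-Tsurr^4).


T^4 = 2.3616e+11
Tsurr^4 = 9.0561e+09
Q = 0.8520 * 5.67e-8 * 1.9570 * 2.2710e+11 = 21470.2407 W

21470.2407 W


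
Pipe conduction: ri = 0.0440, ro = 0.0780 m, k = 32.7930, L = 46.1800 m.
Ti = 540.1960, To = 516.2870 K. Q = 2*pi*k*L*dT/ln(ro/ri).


dT = 23.9090 K
ln(ro/ri) = 0.5725
Q = 2*pi*32.7930*46.1800*23.9090 / 0.5725 = 397361.9770 W

397361.9770 W


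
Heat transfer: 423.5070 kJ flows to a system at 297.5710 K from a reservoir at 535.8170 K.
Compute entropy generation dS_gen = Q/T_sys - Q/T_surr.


dS_sys = 423.5070/297.5710 = 1.4232 kJ/K
dS_surr = -423.5070/535.8170 = -0.7904 kJ/K
dS_gen = 1.4232 - 0.7904 = 0.6328 kJ/K (irreversible)

dS_gen = 0.6328 kJ/K, irreversible
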